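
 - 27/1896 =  - 1+623/632 = -0.01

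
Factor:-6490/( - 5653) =2^1*5^1*11^1*59^1*5653^( - 1 ) 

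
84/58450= 6/4175 = 0.00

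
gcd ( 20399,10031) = 1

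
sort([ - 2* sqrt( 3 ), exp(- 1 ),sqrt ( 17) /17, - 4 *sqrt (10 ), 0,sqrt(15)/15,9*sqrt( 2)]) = [ -4*sqrt(10),-2*sqrt (3), 0,sqrt ( 17 )/17,sqrt( 15) /15, exp(-1), 9*sqrt( 2) ]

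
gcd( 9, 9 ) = 9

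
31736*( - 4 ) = -126944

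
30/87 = 10/29 = 0.34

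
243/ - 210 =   -  81/70 = - 1.16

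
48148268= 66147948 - 17999680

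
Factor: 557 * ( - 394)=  - 219458 = - 2^1*197^1*557^1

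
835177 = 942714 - 107537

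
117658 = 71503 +46155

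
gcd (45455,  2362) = 1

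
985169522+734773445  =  1719942967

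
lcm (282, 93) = 8742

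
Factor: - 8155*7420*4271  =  -258438637100  =  -2^2*5^2*7^2*53^1*233^1*4271^1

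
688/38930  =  344/19465  =  0.02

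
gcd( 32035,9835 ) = 5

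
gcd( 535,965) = 5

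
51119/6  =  8519 + 5/6 = 8519.83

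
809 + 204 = 1013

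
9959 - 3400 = 6559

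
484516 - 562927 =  - 78411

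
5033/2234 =2+565/2234= 2.25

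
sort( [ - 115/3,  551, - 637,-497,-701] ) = [ - 701, - 637,-497, - 115/3, 551] 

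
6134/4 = 1533  +  1/2 =1533.50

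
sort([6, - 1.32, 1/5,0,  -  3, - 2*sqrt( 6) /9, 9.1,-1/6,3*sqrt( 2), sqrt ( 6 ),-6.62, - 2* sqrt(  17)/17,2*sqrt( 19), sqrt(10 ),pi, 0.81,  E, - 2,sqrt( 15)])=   [ - 6.62, - 3, - 2, - 1.32 , - 2*sqrt ( 6 )/9, - 2*sqrt(17 )/17, - 1/6, 0, 1/5, 0.81, sqrt ( 6),E, pi, sqrt( 10 ), sqrt(15 ), 3*sqrt( 2),6, 2*sqrt(19),  9.1]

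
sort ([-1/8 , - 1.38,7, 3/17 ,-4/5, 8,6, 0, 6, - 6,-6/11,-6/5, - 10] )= [ - 10 , - 6 ,-1.38,-6/5, - 4/5, -6/11,  -  1/8, 0, 3/17 , 6, 6,7, 8]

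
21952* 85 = 1865920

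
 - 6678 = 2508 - 9186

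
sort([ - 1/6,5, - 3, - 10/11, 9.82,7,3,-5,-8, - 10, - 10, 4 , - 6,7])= [ - 10, - 10, - 8, - 6, - 5, - 3 ,-10/11, - 1/6,3,4,5, 7, 7,  9.82]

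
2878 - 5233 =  - 2355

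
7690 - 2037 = 5653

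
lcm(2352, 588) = 2352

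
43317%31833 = 11484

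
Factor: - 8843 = - 37^1*239^1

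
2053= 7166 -5113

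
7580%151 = 30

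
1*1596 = 1596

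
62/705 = 62/705= 0.09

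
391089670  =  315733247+75356423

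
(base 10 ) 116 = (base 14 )84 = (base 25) 4G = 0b1110100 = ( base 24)4K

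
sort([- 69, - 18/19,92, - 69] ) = [ - 69,  -  69, - 18/19,  92]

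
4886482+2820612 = 7707094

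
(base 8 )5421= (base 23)584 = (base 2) 101100010001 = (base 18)8d7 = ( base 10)2833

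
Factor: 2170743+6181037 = 2^2*5^1*409^1*1021^1= 8351780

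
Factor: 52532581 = 97^1*491^1*1103^1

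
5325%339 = 240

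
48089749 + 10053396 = 58143145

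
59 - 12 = 47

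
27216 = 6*4536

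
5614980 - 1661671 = 3953309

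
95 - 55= 40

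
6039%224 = 215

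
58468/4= 14617 = 14617.00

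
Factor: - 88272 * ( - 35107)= 2^4*3^2*613^1*35107^1=3098965104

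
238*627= 149226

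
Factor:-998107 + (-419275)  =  -2^1*31^1 * 22861^1 = - 1417382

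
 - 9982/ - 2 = 4991 + 0/1 = 4991.00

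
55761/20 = 2788 + 1/20  =  2788.05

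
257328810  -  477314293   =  -219985483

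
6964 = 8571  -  1607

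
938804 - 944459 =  - 5655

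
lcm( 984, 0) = 0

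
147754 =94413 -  - 53341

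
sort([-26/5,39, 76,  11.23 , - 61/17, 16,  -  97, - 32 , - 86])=[ - 97 ,  -  86, - 32, - 26/5, - 61/17, 11.23 , 16,39, 76]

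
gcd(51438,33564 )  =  6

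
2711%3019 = 2711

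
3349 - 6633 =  - 3284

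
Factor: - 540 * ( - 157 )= 2^2*3^3*5^1 * 157^1 = 84780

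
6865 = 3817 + 3048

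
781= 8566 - 7785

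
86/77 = 86/77 = 1.12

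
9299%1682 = 889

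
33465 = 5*6693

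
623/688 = 623/688 = 0.91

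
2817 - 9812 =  - 6995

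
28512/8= 3564  =  3564.00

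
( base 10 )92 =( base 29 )35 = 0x5C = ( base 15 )62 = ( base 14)68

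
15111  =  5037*3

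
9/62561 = 9/62561 = 0.00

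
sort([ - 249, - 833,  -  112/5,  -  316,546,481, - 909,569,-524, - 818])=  [ - 909, - 833, - 818, - 524,  -  316,  -  249, - 112/5,481 , 546,569]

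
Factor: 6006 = 2^1*3^1*7^1*11^1*13^1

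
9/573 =3/191 = 0.02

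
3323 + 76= 3399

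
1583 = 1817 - 234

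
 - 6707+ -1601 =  - 8308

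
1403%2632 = 1403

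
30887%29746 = 1141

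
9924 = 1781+8143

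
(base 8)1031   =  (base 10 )537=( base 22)129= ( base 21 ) 14c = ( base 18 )1BF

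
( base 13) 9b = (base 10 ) 128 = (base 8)200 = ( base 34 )3q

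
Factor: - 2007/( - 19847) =9/89=3^2*89^ ( - 1)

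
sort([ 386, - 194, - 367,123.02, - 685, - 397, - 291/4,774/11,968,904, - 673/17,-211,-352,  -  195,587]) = [-685,-397 ,-367,-352, - 211,-195,-194,  -  291/4,-673/17 , 774/11,123.02, 386,587,904, 968]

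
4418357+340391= 4758748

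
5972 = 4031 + 1941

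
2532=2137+395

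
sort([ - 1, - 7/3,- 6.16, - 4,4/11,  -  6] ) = [ - 6.16, - 6, - 4, - 7/3, - 1, 4/11]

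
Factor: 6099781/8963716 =2^(-2 ) *349^(-1 )*1091^1*5591^1*6421^( - 1 ) 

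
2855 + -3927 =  - 1072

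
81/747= 9/83 =0.11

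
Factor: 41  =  41^1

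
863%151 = 108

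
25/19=25/19  =  1.32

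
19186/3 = 6395 + 1/3  =  6395.33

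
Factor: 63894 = 2^1*3^1*23^1*463^1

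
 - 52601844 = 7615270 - 60217114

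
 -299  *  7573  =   -2264327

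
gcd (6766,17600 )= 2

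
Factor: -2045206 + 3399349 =1354143 = 3^1*7^1 *64483^1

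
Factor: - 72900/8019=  - 2^2*5^2 * 11^( - 1) =- 100/11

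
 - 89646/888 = - 101  +  7/148 = - 100.95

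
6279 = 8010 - 1731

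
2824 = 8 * 353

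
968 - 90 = 878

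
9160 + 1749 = 10909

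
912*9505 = 8668560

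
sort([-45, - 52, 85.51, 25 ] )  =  [ - 52, - 45,25, 85.51] 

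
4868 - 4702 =166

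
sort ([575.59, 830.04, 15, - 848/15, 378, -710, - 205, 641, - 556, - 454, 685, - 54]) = [ - 710, - 556, - 454, - 205, - 848/15, - 54,15, 378, 575.59,  641, 685, 830.04]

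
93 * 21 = 1953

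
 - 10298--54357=44059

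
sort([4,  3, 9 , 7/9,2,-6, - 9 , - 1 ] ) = [-9, - 6, - 1,  7/9, 2,  3,4,9 ] 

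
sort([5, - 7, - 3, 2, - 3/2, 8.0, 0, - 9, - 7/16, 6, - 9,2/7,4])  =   [ - 9, - 9, - 7, - 3, - 3/2,-7/16, 0, 2/7, 2,  4, 5, 6 , 8.0 ] 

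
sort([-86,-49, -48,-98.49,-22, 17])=[  -  98.49, - 86, - 49, - 48,-22, 17]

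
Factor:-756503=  - 11^1*97^1*709^1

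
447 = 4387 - 3940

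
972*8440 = 8203680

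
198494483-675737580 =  - 477243097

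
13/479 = 13/479=0.03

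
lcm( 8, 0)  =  0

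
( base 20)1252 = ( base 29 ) ags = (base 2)10001011000110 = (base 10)8902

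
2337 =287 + 2050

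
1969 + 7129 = 9098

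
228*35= 7980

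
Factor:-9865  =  - 5^1*1973^1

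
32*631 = 20192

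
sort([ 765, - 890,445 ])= [ - 890, 445 , 765]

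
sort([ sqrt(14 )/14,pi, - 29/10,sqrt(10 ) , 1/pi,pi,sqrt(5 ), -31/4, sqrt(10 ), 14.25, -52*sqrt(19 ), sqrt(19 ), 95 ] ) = [ - 52*sqrt(19), - 31/4, - 29/10,sqrt( 14)/14, 1/pi, sqrt(5),  pi , pi, sqrt( 10),sqrt( 10 ) , sqrt(19),  14.25,95]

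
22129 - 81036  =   - 58907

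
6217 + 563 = 6780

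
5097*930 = 4740210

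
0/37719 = 0=0.00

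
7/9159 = 7/9159=0.00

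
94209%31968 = 30273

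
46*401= 18446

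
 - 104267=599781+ - 704048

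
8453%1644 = 233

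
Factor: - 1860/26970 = -2/29 = - 2^1*29^ ( - 1 )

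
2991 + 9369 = 12360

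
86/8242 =43/4121=0.01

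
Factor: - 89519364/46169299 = - 8138124/4197209  =  - 2^2*3^3*181^(-1)*23189^(-1 ) *75353^1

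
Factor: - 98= - 2^1 * 7^2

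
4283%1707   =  869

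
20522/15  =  1368  +  2/15 =1368.13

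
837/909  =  93/101 = 0.92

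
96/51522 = 16/8587 = 0.00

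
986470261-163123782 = 823346479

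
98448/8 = 12306= 12306.00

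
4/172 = 1/43 = 0.02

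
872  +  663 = 1535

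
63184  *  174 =10994016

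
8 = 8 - 0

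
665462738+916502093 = 1581964831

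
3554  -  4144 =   -  590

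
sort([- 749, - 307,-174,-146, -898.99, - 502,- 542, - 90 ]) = [-898.99, -749,  -  542,-502,-307, - 174,- 146, -90 ] 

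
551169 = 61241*9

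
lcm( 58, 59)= 3422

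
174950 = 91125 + 83825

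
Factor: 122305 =5^1*61^1 * 401^1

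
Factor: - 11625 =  - 3^1*5^3*  31^1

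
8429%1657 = 144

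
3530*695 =2453350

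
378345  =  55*6879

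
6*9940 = 59640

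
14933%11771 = 3162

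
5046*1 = 5046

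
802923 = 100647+702276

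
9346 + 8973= 18319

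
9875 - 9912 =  - 37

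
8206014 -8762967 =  - 556953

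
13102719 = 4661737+8440982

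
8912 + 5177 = 14089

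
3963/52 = 3963/52 = 76.21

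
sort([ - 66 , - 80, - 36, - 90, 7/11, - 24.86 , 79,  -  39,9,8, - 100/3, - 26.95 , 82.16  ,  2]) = [  -  90, - 80, - 66, - 39,-36 ,- 100/3, - 26.95,  -  24.86,7/11,2,  8,9,79,82.16 ]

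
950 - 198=752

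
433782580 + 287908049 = 721690629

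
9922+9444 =19366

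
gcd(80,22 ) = 2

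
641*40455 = 25931655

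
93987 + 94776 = 188763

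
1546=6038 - 4492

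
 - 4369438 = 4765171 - 9134609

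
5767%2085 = 1597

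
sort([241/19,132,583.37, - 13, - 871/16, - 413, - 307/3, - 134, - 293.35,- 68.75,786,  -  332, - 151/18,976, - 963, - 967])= [  -  967,  -  963,-413,  -  332,  -  293.35, - 134, - 307/3,-68.75, - 871/16,- 13,  -  151/18,241/19,132,583.37, 786 , 976]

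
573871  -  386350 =187521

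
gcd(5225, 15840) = 55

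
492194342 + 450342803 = 942537145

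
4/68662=2/34331 = 0.00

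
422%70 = 2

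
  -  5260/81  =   - 5260/81=- 64.94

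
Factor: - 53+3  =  -50=-2^1*5^2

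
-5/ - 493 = 5/493 =0.01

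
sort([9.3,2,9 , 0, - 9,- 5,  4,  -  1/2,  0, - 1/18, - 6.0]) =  [ - 9, - 6.0, - 5, - 1/2, - 1/18,  0,0, 2, 4, 9 , 9.3 ] 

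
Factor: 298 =2^1*149^1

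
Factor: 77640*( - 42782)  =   - 3321594480  =  - 2^4*3^1*5^1*647^1*21391^1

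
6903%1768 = 1599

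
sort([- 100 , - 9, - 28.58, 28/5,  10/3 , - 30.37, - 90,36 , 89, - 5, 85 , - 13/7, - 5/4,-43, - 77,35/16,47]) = [ - 100, - 90, - 77, - 43, - 30.37, - 28.58, - 9, - 5,-13/7, - 5/4  ,  35/16, 10/3,28/5, 36,47, 85, 89 ]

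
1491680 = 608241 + 883439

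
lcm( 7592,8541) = 68328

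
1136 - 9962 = -8826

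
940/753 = 940/753 = 1.25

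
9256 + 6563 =15819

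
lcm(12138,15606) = 109242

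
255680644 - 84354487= 171326157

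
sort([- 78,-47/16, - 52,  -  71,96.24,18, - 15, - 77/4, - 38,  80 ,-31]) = [ - 78, - 71, - 52,-38 , - 31, - 77/4, - 15 , - 47/16,18,80,96.24]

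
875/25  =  35=35.00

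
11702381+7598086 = 19300467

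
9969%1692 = 1509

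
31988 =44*727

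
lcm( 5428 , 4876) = 287684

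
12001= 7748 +4253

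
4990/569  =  8 + 438/569 = 8.77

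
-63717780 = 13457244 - 77175024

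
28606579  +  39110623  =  67717202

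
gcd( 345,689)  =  1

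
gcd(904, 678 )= 226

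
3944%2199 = 1745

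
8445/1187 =7+136/1187=7.11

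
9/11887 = 9/11887 = 0.00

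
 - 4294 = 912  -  5206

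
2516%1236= 44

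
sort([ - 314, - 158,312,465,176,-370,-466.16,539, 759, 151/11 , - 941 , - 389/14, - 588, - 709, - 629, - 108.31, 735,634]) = [ - 941, - 709, - 629,-588 ,  -  466.16, - 370, - 314,- 158,  -  108.31, - 389/14, 151/11,176,312,465,539,634, 735, 759]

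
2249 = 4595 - 2346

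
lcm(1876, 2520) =168840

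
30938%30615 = 323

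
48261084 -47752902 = 508182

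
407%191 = 25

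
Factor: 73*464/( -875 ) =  - 33872/875 = - 2^4*5^(- 3)*7^ ( - 1) * 29^1 * 73^1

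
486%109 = 50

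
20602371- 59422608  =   - 38820237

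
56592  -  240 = 56352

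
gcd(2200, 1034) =22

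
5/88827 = 5/88827 = 0.00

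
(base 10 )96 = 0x60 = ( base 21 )4c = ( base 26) 3I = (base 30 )36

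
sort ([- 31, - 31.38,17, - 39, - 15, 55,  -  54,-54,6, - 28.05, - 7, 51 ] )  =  [ - 54 , - 54, - 39 , - 31.38, - 31,-28.05, - 15, - 7,6,17,51,55]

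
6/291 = 2/97=0.02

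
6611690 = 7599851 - 988161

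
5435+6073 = 11508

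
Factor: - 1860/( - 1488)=2^( - 2) * 5^1 =5/4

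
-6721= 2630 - 9351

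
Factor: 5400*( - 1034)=-5583600 = -2^4*3^3*5^2 * 11^1 * 47^1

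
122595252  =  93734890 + 28860362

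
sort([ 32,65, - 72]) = [ - 72,32, 65]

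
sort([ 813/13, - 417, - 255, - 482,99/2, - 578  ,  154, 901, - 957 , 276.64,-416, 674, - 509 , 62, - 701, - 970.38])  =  [ - 970.38, - 957, - 701,-578, - 509, - 482, - 417, - 416, - 255, 99/2,62,  813/13, 154, 276.64,674,901] 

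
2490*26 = 64740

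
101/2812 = 101/2812 = 0.04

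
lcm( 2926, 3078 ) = 237006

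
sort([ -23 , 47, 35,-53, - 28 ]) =[- 53, - 28, -23, 35, 47 ]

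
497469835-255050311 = 242419524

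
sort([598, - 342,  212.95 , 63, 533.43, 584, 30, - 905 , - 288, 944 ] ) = [-905,-342,-288,30,63, 212.95, 533.43,584,598, 944] 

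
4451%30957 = 4451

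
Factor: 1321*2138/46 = 1412149/23 = 23^(- 1)*1069^1 * 1321^1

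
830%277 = 276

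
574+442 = 1016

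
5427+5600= 11027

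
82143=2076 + 80067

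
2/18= 1/9= 0.11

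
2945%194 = 35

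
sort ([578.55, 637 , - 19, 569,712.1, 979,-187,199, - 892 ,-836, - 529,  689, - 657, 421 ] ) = [-892, - 836,-657,-529,- 187,-19, 199, 421, 569, 578.55 , 637, 689,  712.1, 979 ]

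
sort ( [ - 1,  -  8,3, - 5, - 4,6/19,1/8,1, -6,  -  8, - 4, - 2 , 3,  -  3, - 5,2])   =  [ - 8, - 8, - 6, - 5, - 5,  -  4, - 4, - 3,  -  2,- 1, 1/8,  6/19,1, 2,3,3] 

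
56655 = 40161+16494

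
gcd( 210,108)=6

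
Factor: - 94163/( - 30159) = 3^(  -  3 )*17^1*29^1*191^1*1117^ ( - 1)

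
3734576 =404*9244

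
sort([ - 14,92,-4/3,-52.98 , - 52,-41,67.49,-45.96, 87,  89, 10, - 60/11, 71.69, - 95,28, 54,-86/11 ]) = [-95, - 52.98, - 52,-45.96, - 41, - 14, - 86/11, - 60/11, - 4/3,  10, 28,54,67.49,71.69 , 87, 89, 92 ] 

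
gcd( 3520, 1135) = 5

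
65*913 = 59345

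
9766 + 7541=17307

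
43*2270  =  97610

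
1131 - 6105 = - 4974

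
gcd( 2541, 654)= 3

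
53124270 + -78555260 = -25430990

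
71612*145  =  10383740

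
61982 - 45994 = 15988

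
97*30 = 2910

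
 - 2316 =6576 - 8892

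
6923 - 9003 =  - 2080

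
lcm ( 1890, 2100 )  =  18900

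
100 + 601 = 701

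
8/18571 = 8/18571 = 0.00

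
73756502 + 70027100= 143783602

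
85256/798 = 42628/399 = 106.84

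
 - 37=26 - 63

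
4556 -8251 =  - 3695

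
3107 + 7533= 10640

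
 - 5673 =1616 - 7289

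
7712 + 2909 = 10621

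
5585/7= 5585/7 = 797.86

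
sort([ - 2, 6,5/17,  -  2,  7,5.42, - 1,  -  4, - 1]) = [  -  4,-2, - 2, - 1,-1, 5/17,5.42,6,7 ] 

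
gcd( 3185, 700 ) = 35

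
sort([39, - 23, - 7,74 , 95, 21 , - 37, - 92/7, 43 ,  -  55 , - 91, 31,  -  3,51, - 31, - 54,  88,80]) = [ - 91,  -  55, - 54 ,-37 , - 31, - 23, - 92/7, - 7, - 3, 21,31,39 , 43, 51,74, 80,  88, 95 ] 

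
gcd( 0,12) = 12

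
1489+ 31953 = 33442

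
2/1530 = 1/765 = 0.00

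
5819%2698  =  423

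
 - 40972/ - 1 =40972/1=40972.00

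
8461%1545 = 736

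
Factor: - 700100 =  - 2^2*5^2*7001^1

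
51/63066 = 17/21022 = 0.00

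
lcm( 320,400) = 1600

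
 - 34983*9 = -314847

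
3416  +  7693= 11109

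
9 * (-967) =-8703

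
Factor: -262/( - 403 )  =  2^1*13^( - 1)*31^(-1)*131^1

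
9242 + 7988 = 17230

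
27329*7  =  191303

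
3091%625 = 591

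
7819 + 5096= 12915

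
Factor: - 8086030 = -2^1*5^1*808603^1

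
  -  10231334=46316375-56547709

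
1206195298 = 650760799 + 555434499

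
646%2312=646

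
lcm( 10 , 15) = 30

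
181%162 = 19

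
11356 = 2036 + 9320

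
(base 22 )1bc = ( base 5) 10423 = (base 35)l3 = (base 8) 1342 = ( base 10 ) 738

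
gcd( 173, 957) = 1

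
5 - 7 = - 2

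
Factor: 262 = 2^1*131^1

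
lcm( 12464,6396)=486096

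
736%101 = 29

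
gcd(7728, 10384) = 16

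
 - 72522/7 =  - 10361 + 5/7 = - 10360.29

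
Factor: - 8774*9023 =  - 2^1*7^1*41^1*107^1 * 1289^1  =  - 79167802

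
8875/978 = 9 + 73/978 = 9.07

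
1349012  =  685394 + 663618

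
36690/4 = 18345/2 = 9172.50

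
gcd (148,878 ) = 2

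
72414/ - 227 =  - 72414/227 = - 319.00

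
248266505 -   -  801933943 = 1050200448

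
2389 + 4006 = 6395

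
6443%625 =193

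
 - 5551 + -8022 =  - 13573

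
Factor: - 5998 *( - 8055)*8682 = 419461192980= 2^2*3^3 * 5^1*179^1*1447^1*2999^1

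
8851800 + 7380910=16232710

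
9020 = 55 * 164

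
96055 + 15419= 111474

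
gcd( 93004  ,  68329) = 1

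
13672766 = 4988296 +8684470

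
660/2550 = 22/85 =0.26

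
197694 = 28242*7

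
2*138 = 276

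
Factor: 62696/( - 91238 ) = - 2^2*7^ ( - 4 )*17^1*19^(  -  1 )*461^1 = -  31348/45619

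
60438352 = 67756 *892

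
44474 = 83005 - 38531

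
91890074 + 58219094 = 150109168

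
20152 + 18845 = 38997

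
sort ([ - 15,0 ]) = [  -  15,  0]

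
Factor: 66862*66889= 4472332318 = 2^1*101^1 * 331^1*66889^1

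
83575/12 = 83575/12 = 6964.58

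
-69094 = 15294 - 84388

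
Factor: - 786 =-2^1*3^1 * 131^1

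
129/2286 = 43/762 =0.06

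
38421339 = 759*50621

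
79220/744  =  19805/186 = 106.48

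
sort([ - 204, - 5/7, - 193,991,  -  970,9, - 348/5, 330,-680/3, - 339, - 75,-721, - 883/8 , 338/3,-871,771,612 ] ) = [-970, - 871, - 721, - 339, - 680/3, - 204, - 193, - 883/8, - 75, - 348/5, - 5/7,9,338/3,330, 612, 771,991]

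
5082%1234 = 146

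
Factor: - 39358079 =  - 39358079^1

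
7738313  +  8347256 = 16085569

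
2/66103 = 2/66103  =  0.00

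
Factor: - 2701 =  - 37^1*73^1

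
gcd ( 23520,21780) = 60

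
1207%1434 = 1207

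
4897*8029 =39318013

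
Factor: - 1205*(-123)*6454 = 2^1*3^1*5^1*7^1*41^1*241^1*461^1 = 956579610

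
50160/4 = 12540 = 12540.00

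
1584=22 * 72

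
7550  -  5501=2049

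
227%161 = 66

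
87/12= 7+1/4 = 7.25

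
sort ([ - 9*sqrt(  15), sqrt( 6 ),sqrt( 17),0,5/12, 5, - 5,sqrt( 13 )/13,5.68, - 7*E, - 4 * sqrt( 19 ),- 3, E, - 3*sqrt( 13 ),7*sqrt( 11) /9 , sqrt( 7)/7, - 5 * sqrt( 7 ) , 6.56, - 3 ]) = [-9 * sqrt( 15 ), - 7*E, - 4*sqrt(19),  -  5 * sqrt( 7), - 3 * sqrt( 13), - 5, - 3, - 3, 0, sqrt(13 )/13, sqrt(7)/7, 5/12, sqrt( 6),7 * sqrt( 11) /9,E,sqrt( 17),5, 5.68, 6.56 ] 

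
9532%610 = 382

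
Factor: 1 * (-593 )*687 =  - 3^1*229^1*593^1 = - 407391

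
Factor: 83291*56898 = 4739091318  =  2^1*3^2*13^1*29^1*  43^1*109^1*149^1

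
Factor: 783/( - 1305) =  -  3/5 = - 3^1*5^ ( - 1) 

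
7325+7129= 14454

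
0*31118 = 0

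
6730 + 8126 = 14856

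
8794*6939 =61021566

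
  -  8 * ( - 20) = 160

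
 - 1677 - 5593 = - 7270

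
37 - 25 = 12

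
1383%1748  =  1383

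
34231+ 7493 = 41724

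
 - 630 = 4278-4908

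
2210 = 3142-932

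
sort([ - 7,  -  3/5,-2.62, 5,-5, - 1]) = [ - 7, -5, - 2.62, - 1, - 3/5,5]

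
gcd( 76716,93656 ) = 4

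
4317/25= 4317/25 = 172.68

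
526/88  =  5 + 43/44=5.98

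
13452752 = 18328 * 734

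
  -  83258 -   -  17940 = - 65318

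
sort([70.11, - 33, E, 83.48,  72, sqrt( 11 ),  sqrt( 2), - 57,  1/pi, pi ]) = [ - 57, - 33 , 1/pi , sqrt (2),  E,pi,  sqrt( 11) , 70.11,  72,83.48]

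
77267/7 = 11038+1/7 = 11038.14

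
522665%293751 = 228914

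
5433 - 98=5335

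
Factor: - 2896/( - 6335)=16/35 =2^4 * 5^( - 1)* 7^(- 1 ) 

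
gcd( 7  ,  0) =7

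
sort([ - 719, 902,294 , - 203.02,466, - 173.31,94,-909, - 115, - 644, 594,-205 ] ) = [ - 909, - 719 , - 644, - 205, - 203.02,- 173.31, - 115,94, 294,466, 594, 902]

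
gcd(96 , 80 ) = 16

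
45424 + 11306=56730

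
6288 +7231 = 13519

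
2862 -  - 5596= 8458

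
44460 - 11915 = 32545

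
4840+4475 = 9315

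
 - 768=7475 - 8243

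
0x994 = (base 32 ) 2CK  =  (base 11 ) 192A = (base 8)4624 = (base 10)2452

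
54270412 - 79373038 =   -  25102626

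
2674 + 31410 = 34084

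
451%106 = 27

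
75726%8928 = 4302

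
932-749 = 183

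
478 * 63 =30114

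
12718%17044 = 12718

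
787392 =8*98424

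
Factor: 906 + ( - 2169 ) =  - 3^1*421^1= - 1263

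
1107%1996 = 1107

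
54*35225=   1902150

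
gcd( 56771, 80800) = 1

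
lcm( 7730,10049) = 100490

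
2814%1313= 188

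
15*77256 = 1158840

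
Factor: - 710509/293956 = - 2^( - 2 )*13^( - 1) * 73^1*5653^( - 1) * 9733^1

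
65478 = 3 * 21826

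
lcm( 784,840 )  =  11760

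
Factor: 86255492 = 2^2*487^1*44279^1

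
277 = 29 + 248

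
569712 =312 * 1826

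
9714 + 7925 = 17639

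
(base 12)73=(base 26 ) 39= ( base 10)87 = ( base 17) 52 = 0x57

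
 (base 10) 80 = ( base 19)44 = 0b1010000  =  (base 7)143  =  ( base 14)5A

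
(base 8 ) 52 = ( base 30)1c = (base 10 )42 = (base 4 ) 222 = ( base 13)33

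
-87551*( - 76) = 6653876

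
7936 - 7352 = 584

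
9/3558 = 3/1186 = 0.00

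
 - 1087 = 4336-5423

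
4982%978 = 92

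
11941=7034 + 4907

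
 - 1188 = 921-2109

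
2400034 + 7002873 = 9402907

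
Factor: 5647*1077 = 6081819 = 3^1*359^1 * 5647^1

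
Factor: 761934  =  2^1*3^1*126989^1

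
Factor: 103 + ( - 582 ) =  - 479 = - 479^1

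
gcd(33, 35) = 1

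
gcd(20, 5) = 5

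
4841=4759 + 82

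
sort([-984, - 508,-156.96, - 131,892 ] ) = [-984, - 508, - 156.96, - 131,892 ]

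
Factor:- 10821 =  - 3^1*3607^1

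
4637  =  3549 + 1088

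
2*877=1754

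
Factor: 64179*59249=3802541571 = 3^3*179^1 *331^1* 2377^1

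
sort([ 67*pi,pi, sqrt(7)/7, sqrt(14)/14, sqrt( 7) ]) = [ sqrt(14)/14,sqrt (7 )/7, sqrt( 7), pi, 67*pi ]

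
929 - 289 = 640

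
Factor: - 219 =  - 3^1*73^1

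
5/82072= 5/82072=0.00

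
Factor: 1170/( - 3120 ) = -3/8 = -  2^( -3 )*3^1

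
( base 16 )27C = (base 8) 1174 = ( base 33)J9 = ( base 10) 636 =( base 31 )KG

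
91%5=1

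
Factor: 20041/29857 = 49/73  =  7^2*73^( - 1 )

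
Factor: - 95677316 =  - 2^2*7^1*3417047^1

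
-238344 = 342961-581305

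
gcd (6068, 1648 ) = 4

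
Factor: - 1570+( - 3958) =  - 5528  =  - 2^3*691^1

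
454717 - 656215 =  - 201498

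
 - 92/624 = -1 + 133/156 = - 0.15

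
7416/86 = 3708/43 = 86.23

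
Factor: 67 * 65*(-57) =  - 248235 = -  3^1*5^1*13^1 * 19^1*67^1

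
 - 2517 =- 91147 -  - 88630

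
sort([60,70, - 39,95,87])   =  [-39, 60,70,87, 95]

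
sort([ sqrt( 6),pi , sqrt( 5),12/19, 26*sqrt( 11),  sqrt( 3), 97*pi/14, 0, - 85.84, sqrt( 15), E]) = [ - 85.84 , 0, 12/19,sqrt( 3), sqrt( 5 ),sqrt(6),E, pi,  sqrt (15), 97*pi/14, 26*sqrt(11) ]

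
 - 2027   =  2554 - 4581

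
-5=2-7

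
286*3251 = 929786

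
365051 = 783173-418122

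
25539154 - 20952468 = 4586686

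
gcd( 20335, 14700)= 245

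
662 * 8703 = 5761386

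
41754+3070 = 44824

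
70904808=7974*8892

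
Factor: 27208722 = 2^1 * 3^1 * 19^1  *  238673^1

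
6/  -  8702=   -  3/4351 = - 0.00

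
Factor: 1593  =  3^3 * 59^1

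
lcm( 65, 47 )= 3055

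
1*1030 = 1030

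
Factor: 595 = 5^1 * 7^1 *17^1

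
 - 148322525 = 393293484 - 541616009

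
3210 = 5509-2299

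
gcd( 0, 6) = 6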